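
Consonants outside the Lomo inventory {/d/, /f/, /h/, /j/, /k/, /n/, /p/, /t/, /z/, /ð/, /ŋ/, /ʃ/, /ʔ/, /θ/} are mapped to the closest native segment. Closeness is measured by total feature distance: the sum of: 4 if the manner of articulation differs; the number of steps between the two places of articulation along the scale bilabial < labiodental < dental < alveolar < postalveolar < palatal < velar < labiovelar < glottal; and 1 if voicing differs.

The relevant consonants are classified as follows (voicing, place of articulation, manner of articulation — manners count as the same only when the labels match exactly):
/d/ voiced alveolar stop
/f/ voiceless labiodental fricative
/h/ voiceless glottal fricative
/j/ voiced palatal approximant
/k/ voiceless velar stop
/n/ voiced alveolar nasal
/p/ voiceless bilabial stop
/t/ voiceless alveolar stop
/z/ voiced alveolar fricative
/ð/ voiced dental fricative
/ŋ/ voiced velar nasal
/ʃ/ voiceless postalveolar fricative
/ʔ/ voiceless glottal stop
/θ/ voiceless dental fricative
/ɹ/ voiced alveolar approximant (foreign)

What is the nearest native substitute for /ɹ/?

/j/ is closest: same manner (approximant), place distance 2 (alveolar→palatal), same voicing; total 2. Next closest is /d/ at distance 4.

j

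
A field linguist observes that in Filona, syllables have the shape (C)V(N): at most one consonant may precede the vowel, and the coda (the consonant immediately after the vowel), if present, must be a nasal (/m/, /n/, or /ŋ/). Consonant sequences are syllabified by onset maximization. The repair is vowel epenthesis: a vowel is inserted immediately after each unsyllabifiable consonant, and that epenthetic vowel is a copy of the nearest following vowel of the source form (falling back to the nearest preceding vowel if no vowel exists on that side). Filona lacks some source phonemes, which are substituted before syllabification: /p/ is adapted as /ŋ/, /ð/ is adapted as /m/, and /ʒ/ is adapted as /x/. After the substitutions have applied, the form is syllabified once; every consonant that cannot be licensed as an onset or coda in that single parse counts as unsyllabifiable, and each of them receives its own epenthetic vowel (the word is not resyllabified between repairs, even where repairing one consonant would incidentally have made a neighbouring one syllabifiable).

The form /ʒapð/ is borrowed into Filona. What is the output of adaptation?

xaŋma

Substitution: /ʒ/ → /x/, /p/ → /ŋ/, /ð/ → /m/, giving /xaŋm/.
The consonants /m/ cannot be parsed into a legal (C)V(N) syllable (only a nasal (/m/, /n/, or /ŋ/) is licensed in coda position; onsets are limited to one consonant).
Inserting the epenthetic vowel yields /m/ → /ma/.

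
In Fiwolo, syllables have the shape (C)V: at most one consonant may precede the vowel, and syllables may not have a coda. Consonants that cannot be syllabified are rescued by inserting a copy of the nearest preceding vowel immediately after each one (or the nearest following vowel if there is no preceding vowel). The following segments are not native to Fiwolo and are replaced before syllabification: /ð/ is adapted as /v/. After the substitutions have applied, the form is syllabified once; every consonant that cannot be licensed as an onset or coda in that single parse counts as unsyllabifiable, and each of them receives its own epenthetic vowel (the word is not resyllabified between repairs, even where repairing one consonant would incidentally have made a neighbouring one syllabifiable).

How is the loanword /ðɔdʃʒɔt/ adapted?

Substitution: /ð/ → /v/, giving /vɔdʃʒɔt/.
Under (C)V, the unsyllabifiable consonants are /d/, /ʃ/, /t/ (no codas are permitted; onsets are limited to one consonant).
Inserting the epenthetic vowel yields /d/ → /dɔ/, /ʃ/ → /ʃɔ/, /t/ → /tɔ/.

vɔdɔʃɔʒɔtɔ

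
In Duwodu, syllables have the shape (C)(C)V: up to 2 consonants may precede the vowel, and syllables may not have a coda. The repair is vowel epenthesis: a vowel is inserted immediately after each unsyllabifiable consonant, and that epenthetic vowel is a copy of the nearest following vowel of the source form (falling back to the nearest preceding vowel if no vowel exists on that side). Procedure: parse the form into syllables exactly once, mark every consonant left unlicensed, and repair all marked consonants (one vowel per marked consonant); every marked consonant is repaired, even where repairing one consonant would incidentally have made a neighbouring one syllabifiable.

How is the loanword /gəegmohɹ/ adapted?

gəegmohoɹo

The consonants /h/, /ɹ/ cannot be parsed into a legal (C)(C)V syllable (no codas are permitted; onsets may contain at most 2 consonants).
Epenthesis after each stranded consonant: /h/ → /ho/, /ɹ/ → /ɹo/.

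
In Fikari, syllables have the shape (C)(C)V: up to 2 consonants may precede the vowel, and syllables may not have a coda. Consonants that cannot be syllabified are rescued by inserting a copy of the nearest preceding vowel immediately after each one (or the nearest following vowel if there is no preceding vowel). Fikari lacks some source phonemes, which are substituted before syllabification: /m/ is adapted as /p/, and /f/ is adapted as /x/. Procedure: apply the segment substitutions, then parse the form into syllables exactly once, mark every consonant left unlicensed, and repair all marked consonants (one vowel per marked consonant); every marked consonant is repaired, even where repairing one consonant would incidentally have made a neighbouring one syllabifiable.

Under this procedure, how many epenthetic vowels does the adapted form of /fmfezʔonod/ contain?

After substitution the input is /xpxezʔonod/.
The unsyllabifiable consonants are /x/, /d/; each receives one epenthetic vowel.

2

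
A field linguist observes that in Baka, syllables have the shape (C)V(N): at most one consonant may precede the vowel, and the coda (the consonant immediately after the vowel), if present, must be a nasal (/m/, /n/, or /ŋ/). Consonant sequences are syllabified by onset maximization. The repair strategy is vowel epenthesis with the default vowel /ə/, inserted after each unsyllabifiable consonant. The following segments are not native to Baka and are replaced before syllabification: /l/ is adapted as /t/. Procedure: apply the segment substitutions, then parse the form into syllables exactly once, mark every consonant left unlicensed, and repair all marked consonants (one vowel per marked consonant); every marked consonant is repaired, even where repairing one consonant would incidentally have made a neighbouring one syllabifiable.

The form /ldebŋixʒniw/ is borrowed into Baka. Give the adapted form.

Substitution: /l/ → /t/, giving /tdebŋixʒniw/.
Under (C)V(N), the unsyllabifiable consonants are /t/, /b/, /x/, /ʒ/, /w/ (only a nasal (/m/, /n/, or /ŋ/) is licensed in coda position; onsets are limited to one consonant).
Inserting the epenthetic vowel yields /t/ → /tə/, /b/ → /bə/, /x/ → /xə/, /ʒ/ → /ʒə/, /w/ → /wə/.

tədebəŋixəʒəniwə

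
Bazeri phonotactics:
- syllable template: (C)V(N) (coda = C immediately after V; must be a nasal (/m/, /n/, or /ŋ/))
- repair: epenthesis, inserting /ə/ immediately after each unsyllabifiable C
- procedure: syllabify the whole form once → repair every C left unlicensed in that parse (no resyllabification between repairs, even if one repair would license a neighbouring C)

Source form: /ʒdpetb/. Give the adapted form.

Under (C)V(N), the unsyllabifiable consonants are /ʒ/, /d/, /t/, /b/ (only a nasal (/m/, /n/, or /ŋ/) is licensed in coda position; onsets are limited to one consonant).
Each unlicensed consonant becomes the onset of a new syllable: /ʒ/ → /ʒə/, /d/ → /də/, /t/ → /tə/, /b/ → /bə/.

ʒədəpetəbə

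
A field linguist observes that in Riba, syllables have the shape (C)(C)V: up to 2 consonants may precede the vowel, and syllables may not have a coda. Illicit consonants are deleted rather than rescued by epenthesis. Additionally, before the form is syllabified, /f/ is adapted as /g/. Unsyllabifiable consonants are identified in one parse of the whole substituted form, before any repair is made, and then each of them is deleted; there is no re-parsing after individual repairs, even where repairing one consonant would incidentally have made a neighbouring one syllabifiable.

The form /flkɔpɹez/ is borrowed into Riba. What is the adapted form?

lkɔpɹe

Substitution: /f/ → /g/, giving /glkɔpɹez/.
The consonants /g/, /z/ cannot be parsed into a legal (C)(C)V syllable (no codas are permitted; onsets may contain at most 2 consonants).
Deletion applies to /g/, /z/.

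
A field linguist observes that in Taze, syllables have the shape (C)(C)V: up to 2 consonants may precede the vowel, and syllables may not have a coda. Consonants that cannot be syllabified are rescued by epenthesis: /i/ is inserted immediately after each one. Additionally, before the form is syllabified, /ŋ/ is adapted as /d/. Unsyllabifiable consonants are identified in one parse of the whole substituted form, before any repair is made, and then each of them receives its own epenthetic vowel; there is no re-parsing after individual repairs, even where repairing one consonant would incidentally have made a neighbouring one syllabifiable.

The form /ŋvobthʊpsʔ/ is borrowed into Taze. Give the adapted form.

dvobithʊpisiʔi

Substitution: /ŋ/ → /d/, giving /dvobthʊpsʔ/.
Syllabifying with onset maximization leaves /b/, /p/, /s/, /ʔ/ stranded (no codas are permitted; onsets may contain at most 2 consonants).
Inserting the epenthetic vowel yields /b/ → /bi/, /p/ → /pi/, /s/ → /si/, /ʔ/ → /ʔi/.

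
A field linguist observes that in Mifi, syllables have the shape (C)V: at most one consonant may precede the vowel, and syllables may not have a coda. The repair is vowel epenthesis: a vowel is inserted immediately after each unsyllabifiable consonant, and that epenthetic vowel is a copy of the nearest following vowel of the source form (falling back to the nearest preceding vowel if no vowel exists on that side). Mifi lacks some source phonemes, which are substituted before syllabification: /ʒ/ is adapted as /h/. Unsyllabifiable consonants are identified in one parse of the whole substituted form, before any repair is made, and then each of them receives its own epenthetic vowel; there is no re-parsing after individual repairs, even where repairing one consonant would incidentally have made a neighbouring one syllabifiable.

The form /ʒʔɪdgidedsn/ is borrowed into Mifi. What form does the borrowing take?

hɪʔɪdigidedesene

Substitution: /ʒ/ → /h/, giving /hʔɪdgidedsn/.
The consonants /h/, /d/, /d/, /s/, /n/ cannot be parsed into a legal (C)V syllable (no codas are permitted; onsets are limited to one consonant).
Each unlicensed consonant becomes the onset of a new syllable: /h/ → /hɪ/, /d/ → /di/, /d/ → /de/, /s/ → /se/, /n/ → /ne/.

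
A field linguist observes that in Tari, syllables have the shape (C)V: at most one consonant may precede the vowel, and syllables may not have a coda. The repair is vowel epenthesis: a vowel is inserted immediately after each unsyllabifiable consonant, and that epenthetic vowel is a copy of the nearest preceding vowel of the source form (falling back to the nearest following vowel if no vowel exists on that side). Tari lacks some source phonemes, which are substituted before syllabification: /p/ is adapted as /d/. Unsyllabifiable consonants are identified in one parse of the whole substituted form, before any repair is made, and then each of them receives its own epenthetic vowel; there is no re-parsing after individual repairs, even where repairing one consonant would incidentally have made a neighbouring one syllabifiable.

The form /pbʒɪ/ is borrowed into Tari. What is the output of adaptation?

dɪbɪʒɪ

Substitution: /p/ → /d/, giving /dbʒɪ/.
The consonants /d/, /b/ cannot be parsed into a legal (C)V syllable (no codas are permitted; onsets are limited to one consonant).
Inserting the epenthetic vowel yields /d/ → /dɪ/, /b/ → /bɪ/.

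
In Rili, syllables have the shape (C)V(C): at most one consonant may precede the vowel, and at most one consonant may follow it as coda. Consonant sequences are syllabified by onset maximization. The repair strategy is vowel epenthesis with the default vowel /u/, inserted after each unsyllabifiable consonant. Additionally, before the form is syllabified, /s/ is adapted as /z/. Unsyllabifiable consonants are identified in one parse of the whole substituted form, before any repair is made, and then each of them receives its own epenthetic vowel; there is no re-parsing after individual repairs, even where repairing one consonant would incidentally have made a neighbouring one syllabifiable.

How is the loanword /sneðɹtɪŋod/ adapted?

Substitution: /s/ → /z/, giving /zneðɹtɪŋod/.
Syllabifying with onset maximization leaves /z/, /ɹ/ stranded (at most one coda consonant is licensed; onsets are limited to one consonant).
Epenthesis after each stranded consonant: /z/ → /zu/, /ɹ/ → /ɹu/.

zuneðɹutɪŋod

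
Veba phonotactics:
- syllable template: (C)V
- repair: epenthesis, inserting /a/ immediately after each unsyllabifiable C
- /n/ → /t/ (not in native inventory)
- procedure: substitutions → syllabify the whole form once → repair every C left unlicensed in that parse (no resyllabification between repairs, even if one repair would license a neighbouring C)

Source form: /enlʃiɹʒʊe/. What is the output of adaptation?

etalaʃiɹaʒʊe

Substitution: /n/ → /t/, giving /etlʃiɹʒʊe/.
Syllabifying with onset maximization leaves /t/, /l/, /ɹ/ stranded (no codas are permitted; onsets are limited to one consonant).
Each unlicensed consonant becomes the onset of a new syllable: /t/ → /ta/, /l/ → /la/, /ɹ/ → /ɹa/.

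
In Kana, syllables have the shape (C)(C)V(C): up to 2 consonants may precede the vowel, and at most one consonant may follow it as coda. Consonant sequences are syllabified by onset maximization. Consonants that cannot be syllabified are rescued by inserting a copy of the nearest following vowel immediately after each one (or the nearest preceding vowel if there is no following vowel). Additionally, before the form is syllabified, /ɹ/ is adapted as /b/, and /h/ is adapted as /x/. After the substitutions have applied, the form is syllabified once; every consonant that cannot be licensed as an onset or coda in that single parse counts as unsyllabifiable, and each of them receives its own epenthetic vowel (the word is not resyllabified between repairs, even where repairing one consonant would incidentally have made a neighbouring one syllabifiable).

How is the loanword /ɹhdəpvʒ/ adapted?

Substitution: /ɹ/ → /b/, /h/ → /x/, giving /bxdəpvʒ/.
Syllabifying with onset maximization leaves /b/, /v/, /ʒ/ stranded (at most one coda consonant is licensed; onsets may contain at most 2 consonants).
Epenthesis after each stranded consonant: /b/ → /bə/, /v/ → /və/, /ʒ/ → /ʒə/.

bəxdəpvəʒə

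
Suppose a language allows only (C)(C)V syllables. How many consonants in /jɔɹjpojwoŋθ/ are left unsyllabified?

3

Under (C)(C)V, the unsyllabifiable consonants are /ɹ/, /ŋ/, /θ/ (no codas are permitted; onsets may contain at most 2 consonants).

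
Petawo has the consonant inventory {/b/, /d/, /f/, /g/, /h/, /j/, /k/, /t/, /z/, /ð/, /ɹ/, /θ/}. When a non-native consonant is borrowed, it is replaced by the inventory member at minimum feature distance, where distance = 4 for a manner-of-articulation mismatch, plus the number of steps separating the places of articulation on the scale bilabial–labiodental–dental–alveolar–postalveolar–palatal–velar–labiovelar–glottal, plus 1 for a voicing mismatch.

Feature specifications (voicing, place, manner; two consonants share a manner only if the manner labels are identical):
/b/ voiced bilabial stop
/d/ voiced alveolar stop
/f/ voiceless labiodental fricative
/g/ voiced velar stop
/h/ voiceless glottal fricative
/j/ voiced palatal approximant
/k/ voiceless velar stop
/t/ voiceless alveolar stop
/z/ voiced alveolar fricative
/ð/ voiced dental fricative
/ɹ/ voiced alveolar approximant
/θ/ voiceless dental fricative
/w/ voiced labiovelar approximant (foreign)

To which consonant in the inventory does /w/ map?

j

/j/ is closest: same manner (approximant), place distance 2 (labiovelar→palatal), same voicing; total 2. Next closest is /ɹ/ at distance 4.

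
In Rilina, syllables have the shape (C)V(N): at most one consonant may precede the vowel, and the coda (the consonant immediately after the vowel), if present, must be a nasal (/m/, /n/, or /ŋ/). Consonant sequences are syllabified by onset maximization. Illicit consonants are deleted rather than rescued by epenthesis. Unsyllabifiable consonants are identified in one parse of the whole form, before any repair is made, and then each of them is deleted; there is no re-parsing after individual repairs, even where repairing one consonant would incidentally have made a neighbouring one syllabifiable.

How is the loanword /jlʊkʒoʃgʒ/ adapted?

lʊʒo

Under (C)V(N), the unsyllabifiable consonants are /j/, /k/, /ʃ/, /g/, /ʒ/ (only a nasal (/m/, /n/, or /ŋ/) is licensed in coda position; onsets are limited to one consonant).
Deleting the stranded consonants removes /j/, /k/, /ʃ/, /g/, /ʒ/.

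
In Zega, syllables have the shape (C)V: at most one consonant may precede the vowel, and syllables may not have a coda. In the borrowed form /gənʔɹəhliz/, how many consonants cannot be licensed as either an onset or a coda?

4

Under (C)V, the unsyllabifiable consonants are /n/, /ʔ/, /h/, /z/ (no codas are permitted; onsets are limited to one consonant).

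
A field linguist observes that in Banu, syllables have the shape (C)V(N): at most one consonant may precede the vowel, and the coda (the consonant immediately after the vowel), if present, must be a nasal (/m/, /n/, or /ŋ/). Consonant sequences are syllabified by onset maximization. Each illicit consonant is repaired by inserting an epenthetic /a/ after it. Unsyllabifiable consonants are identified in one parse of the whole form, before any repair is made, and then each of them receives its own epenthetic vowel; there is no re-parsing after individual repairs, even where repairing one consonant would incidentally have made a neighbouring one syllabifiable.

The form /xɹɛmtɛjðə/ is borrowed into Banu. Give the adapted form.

Under (C)V(N), the unsyllabifiable consonants are /x/, /j/ (only a nasal (/m/, /n/, or /ŋ/) is licensed in coda position; onsets are limited to one consonant).
Each unlicensed consonant becomes the onset of a new syllable: /x/ → /xa/, /j/ → /ja/.

xaɹɛmtɛjaðə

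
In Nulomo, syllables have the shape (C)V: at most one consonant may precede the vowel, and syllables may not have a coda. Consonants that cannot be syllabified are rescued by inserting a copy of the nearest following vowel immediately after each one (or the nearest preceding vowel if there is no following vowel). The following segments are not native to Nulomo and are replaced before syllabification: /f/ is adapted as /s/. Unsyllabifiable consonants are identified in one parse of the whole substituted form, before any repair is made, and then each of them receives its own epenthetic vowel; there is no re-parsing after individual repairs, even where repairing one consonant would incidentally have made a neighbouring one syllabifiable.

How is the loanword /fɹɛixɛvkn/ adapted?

sɛɹɛixɛvɛkɛnɛ

Substitution: /f/ → /s/, giving /sɹɛixɛvkn/.
Syllabifying with onset maximization leaves /s/, /v/, /k/, /n/ stranded (no codas are permitted; onsets are limited to one consonant).
Epenthesis after each stranded consonant: /s/ → /sɛ/, /v/ → /vɛ/, /k/ → /kɛ/, /n/ → /nɛ/.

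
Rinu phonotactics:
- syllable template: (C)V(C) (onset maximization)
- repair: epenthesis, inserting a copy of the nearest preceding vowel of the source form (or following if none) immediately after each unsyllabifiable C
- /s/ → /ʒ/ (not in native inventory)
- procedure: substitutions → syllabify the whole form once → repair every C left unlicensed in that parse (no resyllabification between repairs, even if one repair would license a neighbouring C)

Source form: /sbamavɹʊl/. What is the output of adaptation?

ʒabamavɹʊl

Substitution: /s/ → /ʒ/, giving /ʒbamavɹʊl/.
The consonants /ʒ/ cannot be parsed into a legal (C)V(C) syllable (at most one coda consonant is licensed; onsets are limited to one consonant).
Epenthesis after each stranded consonant: /ʒ/ → /ʒa/.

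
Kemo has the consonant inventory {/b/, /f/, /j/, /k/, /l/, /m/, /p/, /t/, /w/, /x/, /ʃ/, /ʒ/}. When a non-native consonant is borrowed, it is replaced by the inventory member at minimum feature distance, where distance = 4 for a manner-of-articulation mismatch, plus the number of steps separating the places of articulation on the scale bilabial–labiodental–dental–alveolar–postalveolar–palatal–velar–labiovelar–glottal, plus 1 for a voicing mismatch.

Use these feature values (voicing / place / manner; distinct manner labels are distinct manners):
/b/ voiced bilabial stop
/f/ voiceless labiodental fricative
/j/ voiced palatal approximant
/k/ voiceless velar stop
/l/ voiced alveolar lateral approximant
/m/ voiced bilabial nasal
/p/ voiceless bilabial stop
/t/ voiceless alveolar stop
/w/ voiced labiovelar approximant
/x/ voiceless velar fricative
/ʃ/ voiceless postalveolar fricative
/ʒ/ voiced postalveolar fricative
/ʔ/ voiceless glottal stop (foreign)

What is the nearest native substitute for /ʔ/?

/k/ is closest: same manner (stop), place distance 2 (glottal→velar), same voicing; total 2. Next closest is /t/ at distance 5.

k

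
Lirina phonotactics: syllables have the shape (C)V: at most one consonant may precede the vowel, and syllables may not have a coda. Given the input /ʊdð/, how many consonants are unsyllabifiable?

Under (C)V, the unsyllabifiable consonants are /d/, /ð/ (no codas are permitted; onsets are limited to one consonant).

2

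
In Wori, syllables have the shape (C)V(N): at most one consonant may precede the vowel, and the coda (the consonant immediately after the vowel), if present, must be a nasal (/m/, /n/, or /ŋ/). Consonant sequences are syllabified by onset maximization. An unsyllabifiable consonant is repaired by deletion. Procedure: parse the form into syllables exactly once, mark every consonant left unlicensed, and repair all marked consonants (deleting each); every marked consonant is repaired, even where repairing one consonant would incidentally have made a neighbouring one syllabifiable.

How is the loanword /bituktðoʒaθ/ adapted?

bituðoʒa

The consonants /k/, /t/, /θ/ cannot be parsed into a legal (C)V(N) syllable (only a nasal (/m/, /n/, or /ŋ/) is licensed in coda position; onsets are limited to one consonant).
Deletion applies to /k/, /t/, /θ/.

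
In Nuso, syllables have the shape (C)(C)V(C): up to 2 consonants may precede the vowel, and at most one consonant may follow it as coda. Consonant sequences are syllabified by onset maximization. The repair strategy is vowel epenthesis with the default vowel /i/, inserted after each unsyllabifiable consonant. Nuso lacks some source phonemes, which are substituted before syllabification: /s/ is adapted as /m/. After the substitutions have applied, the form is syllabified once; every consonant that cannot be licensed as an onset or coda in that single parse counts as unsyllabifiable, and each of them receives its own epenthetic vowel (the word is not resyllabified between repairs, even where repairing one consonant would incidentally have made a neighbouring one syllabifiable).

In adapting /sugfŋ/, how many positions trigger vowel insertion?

2

After substitution the input is /mugfŋ/.
The unsyllabifiable consonants are /f/, /ŋ/; each receives one epenthetic vowel.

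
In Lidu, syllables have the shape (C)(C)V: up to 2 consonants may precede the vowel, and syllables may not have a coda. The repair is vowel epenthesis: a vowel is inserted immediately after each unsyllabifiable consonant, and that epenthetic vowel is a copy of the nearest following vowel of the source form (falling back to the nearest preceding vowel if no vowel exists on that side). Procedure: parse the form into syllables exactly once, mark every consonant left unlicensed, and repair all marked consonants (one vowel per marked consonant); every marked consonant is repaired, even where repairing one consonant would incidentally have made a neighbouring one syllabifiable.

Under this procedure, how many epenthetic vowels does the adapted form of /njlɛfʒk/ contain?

The unsyllabifiable consonants are /n/, /f/, /ʒ/, /k/; each receives one epenthetic vowel.

4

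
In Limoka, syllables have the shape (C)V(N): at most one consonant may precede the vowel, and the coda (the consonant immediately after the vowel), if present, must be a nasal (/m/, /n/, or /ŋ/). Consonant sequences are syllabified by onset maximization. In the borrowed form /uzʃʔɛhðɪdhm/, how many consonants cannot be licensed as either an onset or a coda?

Under (C)V(N), the unsyllabifiable consonants are /z/, /ʃ/, /h/, /d/, /h/, /m/ (only a nasal (/m/, /n/, or /ŋ/) is licensed in coda position; onsets are limited to one consonant).

6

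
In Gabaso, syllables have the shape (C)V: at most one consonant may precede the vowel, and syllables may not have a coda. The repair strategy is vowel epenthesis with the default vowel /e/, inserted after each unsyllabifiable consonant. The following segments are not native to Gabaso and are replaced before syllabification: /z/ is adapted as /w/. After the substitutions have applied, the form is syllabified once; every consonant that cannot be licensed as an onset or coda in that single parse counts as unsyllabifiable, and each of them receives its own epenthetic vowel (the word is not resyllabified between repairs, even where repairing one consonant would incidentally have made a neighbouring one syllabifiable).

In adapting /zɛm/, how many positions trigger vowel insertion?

After substitution the input is /wɛm/.
The unsyllabifiable consonants are /m/; each receives one epenthetic vowel.

1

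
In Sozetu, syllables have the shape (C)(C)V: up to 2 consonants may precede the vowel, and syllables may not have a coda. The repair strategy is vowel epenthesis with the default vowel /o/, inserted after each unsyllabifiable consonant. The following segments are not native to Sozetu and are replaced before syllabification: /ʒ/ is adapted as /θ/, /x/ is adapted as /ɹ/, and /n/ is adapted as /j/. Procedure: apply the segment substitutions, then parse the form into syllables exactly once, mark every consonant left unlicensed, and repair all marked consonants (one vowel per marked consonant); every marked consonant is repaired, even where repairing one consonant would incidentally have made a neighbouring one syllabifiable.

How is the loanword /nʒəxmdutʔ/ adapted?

jθəɹomdutoʔo

Substitution: /n/ → /j/, /ʒ/ → /θ/, /x/ → /ɹ/, giving /jθəɹmdutʔ/.
The consonants /ɹ/, /t/, /ʔ/ cannot be parsed into a legal (C)(C)V syllable (no codas are permitted; onsets may contain at most 2 consonants).
Each unlicensed consonant becomes the onset of a new syllable: /ɹ/ → /ɹo/, /t/ → /to/, /ʔ/ → /ʔo/.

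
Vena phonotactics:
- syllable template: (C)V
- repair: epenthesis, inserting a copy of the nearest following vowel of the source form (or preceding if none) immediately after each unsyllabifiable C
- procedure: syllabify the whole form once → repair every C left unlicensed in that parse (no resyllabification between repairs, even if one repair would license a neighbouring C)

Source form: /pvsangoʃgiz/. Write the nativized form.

Under (C)V, the unsyllabifiable consonants are /p/, /v/, /n/, /ʃ/, /z/ (no codas are permitted; onsets are limited to one consonant).
Epenthesis after each stranded consonant: /p/ → /pa/, /v/ → /va/, /n/ → /no/, /ʃ/ → /ʃi/, /z/ → /zi/.

pavasanogoʃigizi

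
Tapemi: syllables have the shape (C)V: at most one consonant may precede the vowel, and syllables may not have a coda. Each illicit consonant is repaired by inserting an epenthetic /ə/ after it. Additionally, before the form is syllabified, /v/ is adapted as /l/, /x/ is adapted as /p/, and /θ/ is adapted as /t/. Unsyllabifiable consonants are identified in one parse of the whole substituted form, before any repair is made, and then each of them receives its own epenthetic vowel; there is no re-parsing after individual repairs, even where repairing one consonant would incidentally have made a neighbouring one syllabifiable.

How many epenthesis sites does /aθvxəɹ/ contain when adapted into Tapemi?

3

After substitution the input is /atlpəɹ/.
The unsyllabifiable consonants are /t/, /l/, /ɹ/; each receives one epenthetic vowel.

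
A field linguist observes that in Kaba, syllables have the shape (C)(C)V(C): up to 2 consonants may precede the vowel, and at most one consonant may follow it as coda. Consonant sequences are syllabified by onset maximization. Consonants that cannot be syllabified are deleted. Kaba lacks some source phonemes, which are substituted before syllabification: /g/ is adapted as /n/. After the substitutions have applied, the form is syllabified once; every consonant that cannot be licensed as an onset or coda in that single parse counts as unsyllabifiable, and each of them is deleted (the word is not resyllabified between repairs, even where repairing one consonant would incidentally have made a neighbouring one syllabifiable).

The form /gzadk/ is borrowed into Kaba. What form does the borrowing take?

nzad

Substitution: /g/ → /n/, giving /nzadk/.
Syllabifying with onset maximization leaves /k/ stranded (at most one coda consonant is licensed; onsets may contain at most 2 consonants).
Each unlicensed consonant is deleted: /k/.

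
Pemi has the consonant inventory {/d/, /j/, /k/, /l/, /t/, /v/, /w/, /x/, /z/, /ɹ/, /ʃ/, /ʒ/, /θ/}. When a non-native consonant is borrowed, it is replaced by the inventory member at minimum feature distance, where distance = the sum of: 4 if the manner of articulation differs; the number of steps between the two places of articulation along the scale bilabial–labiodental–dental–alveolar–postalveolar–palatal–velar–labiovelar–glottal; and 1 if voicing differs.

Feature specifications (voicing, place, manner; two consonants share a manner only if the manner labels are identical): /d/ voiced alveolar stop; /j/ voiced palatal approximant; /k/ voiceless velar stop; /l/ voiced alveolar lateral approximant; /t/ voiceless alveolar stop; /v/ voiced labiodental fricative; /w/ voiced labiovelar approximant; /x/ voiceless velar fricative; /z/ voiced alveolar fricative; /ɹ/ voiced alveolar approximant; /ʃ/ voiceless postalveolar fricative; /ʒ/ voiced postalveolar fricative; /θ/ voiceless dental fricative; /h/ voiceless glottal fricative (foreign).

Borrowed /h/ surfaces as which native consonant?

/x/ is closest: same manner (fricative), place distance 2 (glottal→velar), same voicing; total 2. Next closest is /ʃ/ at distance 4.

x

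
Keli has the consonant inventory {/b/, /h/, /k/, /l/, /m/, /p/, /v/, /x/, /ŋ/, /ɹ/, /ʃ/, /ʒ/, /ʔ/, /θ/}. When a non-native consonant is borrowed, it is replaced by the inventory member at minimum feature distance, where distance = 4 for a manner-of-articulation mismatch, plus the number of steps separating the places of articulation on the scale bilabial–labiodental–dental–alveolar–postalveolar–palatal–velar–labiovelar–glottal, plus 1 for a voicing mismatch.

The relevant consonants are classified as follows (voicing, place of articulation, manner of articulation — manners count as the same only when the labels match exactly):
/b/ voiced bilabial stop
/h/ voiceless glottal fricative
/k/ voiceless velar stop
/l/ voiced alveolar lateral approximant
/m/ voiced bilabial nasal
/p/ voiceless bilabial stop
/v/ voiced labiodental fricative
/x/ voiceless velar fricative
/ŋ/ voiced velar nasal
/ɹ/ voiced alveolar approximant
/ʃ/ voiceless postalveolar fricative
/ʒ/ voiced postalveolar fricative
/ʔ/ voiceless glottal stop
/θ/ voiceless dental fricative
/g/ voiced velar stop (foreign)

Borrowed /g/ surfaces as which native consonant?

/k/ is closest: same manner (stop), place distance 0 (velar→velar), voicing differs (+1); total 1. Next closest is /ʔ/ at distance 3.

k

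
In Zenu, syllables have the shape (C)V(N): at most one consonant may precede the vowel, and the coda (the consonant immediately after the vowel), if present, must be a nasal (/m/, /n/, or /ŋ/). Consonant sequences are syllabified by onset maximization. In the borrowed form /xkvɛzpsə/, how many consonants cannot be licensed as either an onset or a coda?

The consonants /x/, /k/, /z/, /p/ cannot be parsed into a legal (C)V(N) syllable (only a nasal (/m/, /n/, or /ŋ/) is licensed in coda position; onsets are limited to one consonant).

4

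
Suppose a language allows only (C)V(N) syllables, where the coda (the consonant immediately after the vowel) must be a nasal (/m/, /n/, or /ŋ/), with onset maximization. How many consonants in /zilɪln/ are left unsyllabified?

The consonants /l/, /n/ cannot be parsed into a legal (C)V(N) syllable (only a nasal (/m/, /n/, or /ŋ/) is licensed in coda position; onsets are limited to one consonant).

2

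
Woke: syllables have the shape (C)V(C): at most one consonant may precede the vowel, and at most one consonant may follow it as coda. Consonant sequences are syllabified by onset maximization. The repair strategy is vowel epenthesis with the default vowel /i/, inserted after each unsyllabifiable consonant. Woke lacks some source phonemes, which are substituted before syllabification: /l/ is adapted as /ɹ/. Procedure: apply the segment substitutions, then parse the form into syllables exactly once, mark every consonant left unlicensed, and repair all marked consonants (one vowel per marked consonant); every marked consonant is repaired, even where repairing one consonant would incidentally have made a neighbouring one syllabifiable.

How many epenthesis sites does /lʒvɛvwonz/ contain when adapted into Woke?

After substitution the input is /ɹʒvɛvwonz/.
The unsyllabifiable consonants are /ɹ/, /ʒ/, /z/; each receives one epenthetic vowel.

3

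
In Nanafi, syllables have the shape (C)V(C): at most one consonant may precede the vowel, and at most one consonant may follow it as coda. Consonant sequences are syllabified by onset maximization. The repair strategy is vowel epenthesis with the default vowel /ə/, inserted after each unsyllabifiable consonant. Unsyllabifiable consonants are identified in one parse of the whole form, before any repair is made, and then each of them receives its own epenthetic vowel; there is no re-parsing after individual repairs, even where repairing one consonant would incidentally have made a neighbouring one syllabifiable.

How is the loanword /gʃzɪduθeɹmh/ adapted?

Syllabifying with onset maximization leaves /g/, /ʃ/, /m/, /h/ stranded (at most one coda consonant is licensed; onsets are limited to one consonant).
Inserting the epenthetic vowel yields /g/ → /gə/, /ʃ/ → /ʃə/, /m/ → /mə/, /h/ → /hə/.

gəʃəzɪduθeɹməhə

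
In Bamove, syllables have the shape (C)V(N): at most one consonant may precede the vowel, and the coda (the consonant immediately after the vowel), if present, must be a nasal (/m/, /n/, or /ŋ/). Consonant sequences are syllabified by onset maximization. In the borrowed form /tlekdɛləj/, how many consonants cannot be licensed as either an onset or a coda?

3

The consonants /t/, /k/, /j/ cannot be parsed into a legal (C)V(N) syllable (only a nasal (/m/, /n/, or /ŋ/) is licensed in coda position; onsets are limited to one consonant).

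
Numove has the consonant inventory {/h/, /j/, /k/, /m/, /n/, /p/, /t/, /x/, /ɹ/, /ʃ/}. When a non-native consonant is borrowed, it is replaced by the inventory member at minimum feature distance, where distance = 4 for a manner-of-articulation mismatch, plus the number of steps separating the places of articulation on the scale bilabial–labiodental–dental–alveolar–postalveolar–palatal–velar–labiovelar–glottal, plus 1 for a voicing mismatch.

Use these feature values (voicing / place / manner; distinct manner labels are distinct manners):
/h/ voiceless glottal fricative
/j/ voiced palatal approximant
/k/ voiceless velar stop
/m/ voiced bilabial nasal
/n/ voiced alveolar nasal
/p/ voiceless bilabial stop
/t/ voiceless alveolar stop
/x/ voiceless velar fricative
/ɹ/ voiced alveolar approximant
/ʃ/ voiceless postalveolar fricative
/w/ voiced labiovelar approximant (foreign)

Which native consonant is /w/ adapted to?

j

/j/ is closest: same manner (approximant), place distance 2 (labiovelar→palatal), same voicing; total 2. Next closest is /ɹ/ at distance 4.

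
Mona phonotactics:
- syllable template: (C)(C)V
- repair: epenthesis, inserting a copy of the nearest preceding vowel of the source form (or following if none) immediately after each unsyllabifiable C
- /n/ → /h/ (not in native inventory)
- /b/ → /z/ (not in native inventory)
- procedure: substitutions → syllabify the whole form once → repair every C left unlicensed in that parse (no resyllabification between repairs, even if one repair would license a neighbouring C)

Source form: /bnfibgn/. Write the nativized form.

Substitution: /b/ → /z/, /n/ → /h/, giving /zhfizgh/.
Syllabifying with onset maximization leaves /z/, /z/, /g/, /h/ stranded (no codas are permitted; onsets may contain at most 2 consonants).
Each unlicensed consonant becomes the onset of a new syllable: /z/ → /zi/, /z/ → /zi/, /g/ → /gi/, /h/ → /hi/.

zihfizigihi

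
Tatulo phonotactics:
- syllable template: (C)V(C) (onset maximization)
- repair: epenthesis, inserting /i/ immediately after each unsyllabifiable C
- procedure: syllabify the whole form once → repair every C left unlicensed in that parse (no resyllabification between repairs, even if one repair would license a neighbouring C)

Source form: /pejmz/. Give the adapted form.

Syllabifying with onset maximization leaves /m/, /z/ stranded (at most one coda consonant is licensed; onsets are limited to one consonant).
Epenthesis after each stranded consonant: /m/ → /mi/, /z/ → /zi/.

pejmizi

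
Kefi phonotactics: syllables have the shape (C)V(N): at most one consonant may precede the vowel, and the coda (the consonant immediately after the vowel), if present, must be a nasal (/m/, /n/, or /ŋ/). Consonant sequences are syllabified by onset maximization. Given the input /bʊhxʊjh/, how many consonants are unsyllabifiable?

The consonants /h/, /j/, /h/ cannot be parsed into a legal (C)V(N) syllable (only a nasal (/m/, /n/, or /ŋ/) is licensed in coda position; onsets are limited to one consonant).

3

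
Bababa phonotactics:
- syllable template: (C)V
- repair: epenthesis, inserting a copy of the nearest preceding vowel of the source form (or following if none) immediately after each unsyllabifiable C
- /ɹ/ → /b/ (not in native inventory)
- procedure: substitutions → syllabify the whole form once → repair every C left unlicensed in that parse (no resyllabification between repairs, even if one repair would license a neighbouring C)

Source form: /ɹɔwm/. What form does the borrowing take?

bɔwɔmɔ

Substitution: /ɹ/ → /b/, giving /bɔwm/.
Syllabifying with onset maximization leaves /w/, /m/ stranded (no codas are permitted; onsets are limited to one consonant).
Epenthesis after each stranded consonant: /w/ → /wɔ/, /m/ → /mɔ/.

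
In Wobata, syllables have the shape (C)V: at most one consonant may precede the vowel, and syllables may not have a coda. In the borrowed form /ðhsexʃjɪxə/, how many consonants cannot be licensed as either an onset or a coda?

4

Syllabifying with onset maximization leaves /ð/, /h/, /x/, /ʃ/ stranded (no codas are permitted; onsets are limited to one consonant).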